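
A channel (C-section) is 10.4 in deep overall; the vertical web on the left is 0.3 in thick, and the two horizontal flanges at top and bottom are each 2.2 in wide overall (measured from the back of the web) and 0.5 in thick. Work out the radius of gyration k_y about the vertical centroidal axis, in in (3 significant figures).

Break the section into simple shapes (no overlaps), measuring from the bottom-left corner of the bounding box.
Web: 0.3 × 10.4, A = 3.12 in², x = 0.15 in, Ī = 0.0234 in⁴.
Top flange (beyond web): 1.9 × 0.5, A = 0.95 in², x = 1.25 in, Ī = 0.28579 in⁴.
Bottom flange (beyond web): 1.9 × 0.5, A = 0.95 in², x = 1.25 in, Ī = 0.28579 in⁴.
Centroid: x̄ = ΣA·x / ΣA = 0.56633 in.
Transfer each piece to the vertical centroidal axis using Ī + A·d² with d = x − 0.56633:
  web: d = -0.41633 in → contributes +0.5642 in⁴
  top flange (beyond web): d = 0.68367 in → contributes +0.72982 in⁴
  bottom flange (beyond web): d = 0.68367 in → contributes +0.72982 in⁴
Total I = 2.0238 in⁴.
Radius of gyration: k = √(I/A) = √(2.0238 / 5.02) = 0.63495 in.

k_y ≈ 0.635 in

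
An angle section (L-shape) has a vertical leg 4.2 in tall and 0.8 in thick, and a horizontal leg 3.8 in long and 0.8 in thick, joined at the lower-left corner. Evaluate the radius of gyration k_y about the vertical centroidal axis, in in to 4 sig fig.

Treat the section as a set of non-overlapping primitives; coordinates are from the bounding-box lower-left.
Vertical leg: 0.8 × 4.2, A = 3.36 in², x = 0.4 in, Ī = 0.1792 in⁴.
Horizontal leg (remainder): 3 × 0.8, A = 2.4 in², x = 2.3 in, Ī = 1.8 in⁴.
Centroid: x̄ = ΣA·x / ΣA = 1.19167 in.
Transfer each piece to the vertical centroidal axis using Ī + A·d² with d = x − 1.19167:
  vertical leg: d = -0.791667 in → contributes +2.28503 in⁴
  horizontal leg (remainder): d = 1.10833 in → contributes +4.74817 in⁴
Total I = 7.0332 in⁴.
Radius of gyration: k = √(I/A) = √(7.0332 / 5.76) = 1.10501 in.

k_y ≈ 1.105 in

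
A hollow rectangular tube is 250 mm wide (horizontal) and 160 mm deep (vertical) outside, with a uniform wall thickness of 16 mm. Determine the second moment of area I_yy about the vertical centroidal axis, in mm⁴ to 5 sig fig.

I_yy ≈ 9.7824 × 10⁷ mm⁴

Split into non-overlapping primitives; take the origin at the lower-left of the bounding box.
Outer rectangle: 250 × 160, A = 40 000 mm², x = 125 mm, Ī = 208 333 333 mm⁴.
Inner void (subtracted): 218 × 128, A = 27 904 mm², x = 125 mm, Ī = 110 509 141 mm⁴.
By symmetry the centroid is at mid-width, x̄ = 125 mm.
All pieces are centred on the vertical centroidal axis, so I = ΣĪ (holes subtracted) = 97 824 192 mm⁴.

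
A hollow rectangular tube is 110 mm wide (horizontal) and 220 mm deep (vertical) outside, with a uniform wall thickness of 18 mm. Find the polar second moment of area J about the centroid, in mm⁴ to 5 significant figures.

Break the section into simple shapes (no overlaps), measuring from the bottom-left corner of the bounding box.
Outer rectangle: 110 × 220, A = 24 200 mm², y = 110 mm, Ī = 97 606 667 mm⁴.
Inner void (subtracted): 74 × 184, A = 13 616 mm², y = 110 mm, Ī = 38 415 275 mm⁴.
By symmetry the centroid is at mid-height, ȳ = 110 mm.
All pieces are centred on the centroidal x-axis, so I = ΣĪ (holes subtracted) = 59 191 392 mm⁴.
Repeating about the centroidal y-axis gives I_y = 18 188 232 mm⁴.
Polar second moment: J = I_x + I_y = 77 379 624 mm⁴.

J ≈ 7.7380 × 10⁷ mm⁴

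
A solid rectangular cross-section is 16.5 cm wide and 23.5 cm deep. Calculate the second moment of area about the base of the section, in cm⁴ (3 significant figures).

The section: 16.5 × 23.5, A = 387.75 cm², y = 11.75 cm, Ī = 17 845 cm⁴.
Transfer it to the base of the section using Ī + A·d² with d = y − 0:
  the section: d = 11.75 cm → contributes +71 378 cm⁴
Total I = 71 378 cm⁴.

I_base ≈ 7.14 × 10⁴ cm⁴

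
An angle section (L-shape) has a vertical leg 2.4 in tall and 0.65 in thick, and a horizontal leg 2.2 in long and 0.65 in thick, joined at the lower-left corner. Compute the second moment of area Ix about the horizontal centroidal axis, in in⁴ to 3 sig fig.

Ix ≈ 1.25 in⁴

Treat the section as a set of non-overlapping primitives; coordinates are from the bounding-box lower-left.
Vertical leg: 0.65 × 2.4, A = 1.56 in², y = 1.2 in, Ī = 0.7488 in⁴.
Horizontal leg (remainder): 1.55 × 0.65, A = 1.0075 in², y = 0.325 in, Ī = 0.035472 in⁴.
Centroid: ȳ = ΣA·y / ΣA = 0.85665 in.
Transfer each piece to the horizontal centroidal axis using Ī + A·d² with d = y − 0.85665:
  vertical leg: d = 0.34335 in → contributes +0.93271 in⁴
  horizontal leg (remainder): d = -0.53165 in → contributes +0.32024 in⁴
Total I = 1.253 in⁴.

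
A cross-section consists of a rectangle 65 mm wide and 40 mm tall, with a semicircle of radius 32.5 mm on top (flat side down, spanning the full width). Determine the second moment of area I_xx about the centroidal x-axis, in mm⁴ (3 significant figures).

Decompose the section into non-overlapping parts with the origin at the bottom-left of its bounding rectangle.
Rectangular body: 65 × 40, A = 2 600 mm², y = 20 mm, Ī = 346 667 mm⁴.
Semicircular cap: semicircle r = 32.5, A = 1659.2 mm², y = 53.793 mm, Ī = 122 452 mm⁴.
Centroid: ȳ = ΣA·y / ΣA = 33.164 mm.
Transfer each piece to the centroidal x-axis using Ī + A·d² with d = y − 33.164:
  rectangular body: d = -13.164 mm → contributes +797 239 mm⁴
  semicircular cap: d = 20.629 mm → contributes +828 527 mm⁴
Total I = 1 625 766 mm⁴.

I_xx ≈ 1.63 × 10⁶ mm⁴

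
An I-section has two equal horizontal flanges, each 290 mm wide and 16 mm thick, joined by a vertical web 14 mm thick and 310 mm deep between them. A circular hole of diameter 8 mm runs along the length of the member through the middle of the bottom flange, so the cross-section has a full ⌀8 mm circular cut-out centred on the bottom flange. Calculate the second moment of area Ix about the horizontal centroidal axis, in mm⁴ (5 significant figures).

Decompose the section into non-overlapping parts with the origin at the bottom-left of its bounding rectangle.
Bottom flange: 290 × 16, A = 4 640 mm², y = 8 mm, Ī = 98986.67 mm⁴.
Web: 14 × 310, A = 4 340 mm², y = 171 mm, Ī = 34 756 167 mm⁴.
Top flange: 290 × 16, A = 4 640 mm², y = 334 mm, Ī = 98986.67 mm⁴.
Hole (subtracted): ⌀8, A = 50.26548 mm², y = 8 mm, Ī = 201.0619 mm⁴.
Centroid: ȳ = ΣA·y / ΣA = 171.6038 mm.
Transfer each piece to the horizontal centroidal axis using Ī + A·d² with d = y − 171.6038:
  bottom flange: d = -163.6038 mm → contributes +124 294 156 mm⁴
  web: d = -0.6037903 mm → contributes +34 757 749 mm⁴
  top flange: d = 162.3962 mm → contributes +122 467 521 mm⁴
  hole: d = -163.6038 mm → contributes −1 345 617 mm⁴
Total I = 280 173 808 mm⁴.

Ix ≈ 2.8017 × 10⁸ mm⁴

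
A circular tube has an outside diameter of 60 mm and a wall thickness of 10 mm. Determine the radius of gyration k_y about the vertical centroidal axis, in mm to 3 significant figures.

Decompose the section into non-overlapping parts with the origin at the bottom-left of its bounding rectangle.
Outer circle: ⌀60, A = 2827.4 mm², x = 30 mm, Ī = 636 173 mm⁴.
Bore (subtracted): ⌀40, A = 1256.6 mm², x = 30 mm, Ī = 125 664 mm⁴.
By symmetry the centroid is at mid-width, x̄ = 30 mm.
All pieces are centred on the vertical centroidal axis, so I = ΣĪ (holes subtracted) = 510 509 mm⁴.
Radius of gyration: k = √(I/A) = √(510 509 / 1570.8) = 18.028 mm.

k_y ≈ 18.0 mm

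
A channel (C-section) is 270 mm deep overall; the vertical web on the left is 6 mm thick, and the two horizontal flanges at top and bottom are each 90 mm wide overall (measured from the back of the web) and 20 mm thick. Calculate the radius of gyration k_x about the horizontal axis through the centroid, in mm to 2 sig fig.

Split into non-overlapping primitives; take the origin at the lower-left of the bounding box.
Web: 6 × 270, A = 1 620 mm², y = 135 mm, Ī = 9 841 500 mm⁴.
Top flange (beyond web): 84 × 20, A = 1 680 mm², y = 260 mm, Ī = 56 000 mm⁴.
Bottom flange (beyond web): 84 × 20, A = 1 680 mm², y = 10 mm, Ī = 56 000 mm⁴.
By symmetry the centroid is at mid-height, ȳ = 135 mm.
Transfer each piece to the horizontal axis through the centroid using Ī + A·d² with d = y − 135:
  web: d = 0 mm → contributes +9 841 500 mm⁴
  top flange (beyond web): d = 125 mm → contributes +26 306 000 mm⁴
  bottom flange (beyond web): d = -125 mm → contributes +26 306 000 mm⁴
Total I = 62 453 500 mm⁴.
Radius of gyration: k = √(I/A) = √(62 453 500 / 4 980) = 112 mm.

k_x ≈ 110 mm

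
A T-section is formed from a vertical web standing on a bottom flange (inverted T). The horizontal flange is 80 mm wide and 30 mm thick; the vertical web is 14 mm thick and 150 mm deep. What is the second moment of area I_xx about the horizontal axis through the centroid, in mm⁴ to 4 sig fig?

I_xx ≈ 1.319 × 10⁷ mm⁴

Break the section into simple shapes (no overlaps), measuring from the bottom-left corner of the bounding box.
Flange: 80 × 30, A = 2 400 mm², y = 15 mm, Ī = 180 000 mm⁴.
Web: 14 × 150, A = 2 100 mm², y = 105 mm, Ī = 3 937 500 mm⁴.
Centroid: ȳ = ΣA·y / ΣA = 57 mm.
Transfer each piece to the horizontal axis through the centroid using Ī + A·d² with d = y − 57:
  flange: d = -42 mm → contributes +4 413 600 mm⁴
  web: d = 48 mm → contributes +8 775 900 mm⁴
Total I = 13 189 500 mm⁴.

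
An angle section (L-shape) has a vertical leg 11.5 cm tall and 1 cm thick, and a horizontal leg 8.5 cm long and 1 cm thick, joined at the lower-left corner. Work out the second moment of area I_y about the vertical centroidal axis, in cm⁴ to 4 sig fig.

I_y ≈ 118.1 cm⁴

Split into non-overlapping primitives; take the origin at the lower-left of the bounding box.
Vertical leg: 1 × 11.5, A = 11.5 cm², x = 0.5 cm, Ī = 0.958333 cm⁴.
Horizontal leg (remainder): 7.5 × 1, A = 7.5 cm², x = 4.75 cm, Ī = 35.1563 cm⁴.
Centroid: x̄ = ΣA·x / ΣA = 2.17763 cm.
Transfer each piece to the vertical centroidal axis using Ī + A·d² with d = x − 2.17763:
  vertical leg: d = -1.67763 cm → contributes +33.3245 cm⁴
  horizontal leg (remainder): d = 2.57237 cm → contributes +84.7843 cm⁴
Total I = 118.109 cm⁴.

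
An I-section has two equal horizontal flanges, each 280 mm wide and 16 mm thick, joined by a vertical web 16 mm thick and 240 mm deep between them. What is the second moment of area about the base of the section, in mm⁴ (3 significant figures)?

I_base ≈ 4.02 × 10⁸ mm⁴

Split into non-overlapping primitives; take the origin at the lower-left of the bounding box.
Bottom flange: 280 × 16, A = 4 480 mm², y = 8 mm, Ī = 95 573 mm⁴.
Web: 16 × 240, A = 3 840 mm², y = 136 mm, Ī = 18 432 000 mm⁴.
Top flange: 280 × 16, A = 4 480 mm², y = 264 mm, Ī = 95 573 mm⁴.
Transfer each piece to the base of the section using Ī + A·d² with d = y − 0:
  bottom flange: d = 8 mm → contributes +382 293 mm⁴
  web: d = 136 mm → contributes +89 456 640 mm⁴
  top flange: d = 264 mm → contributes +312 333 653 mm⁴
Total I = 402 172 587 mm⁴.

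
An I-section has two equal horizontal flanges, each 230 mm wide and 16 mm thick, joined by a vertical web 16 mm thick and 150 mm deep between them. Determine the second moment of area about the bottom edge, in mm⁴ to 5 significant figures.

I_base ≈ 1.3618 × 10⁸ mm⁴

Treat the section as a set of non-overlapping primitives; coordinates are from the bounding-box lower-left.
Bottom flange: 230 × 16, A = 3 680 mm², y = 8 mm, Ī = 78506.67 mm⁴.
Web: 16 × 150, A = 2 400 mm², y = 91 mm, Ī = 4 500 000 mm⁴.
Top flange: 230 × 16, A = 3 680 mm², y = 174 mm, Ī = 78506.67 mm⁴.
Transfer each piece to the bottom edge using Ī + A·d² with d = y − 0:
  bottom flange: d = 8 mm → contributes +314026.7 mm⁴
  web: d = 91 mm → contributes +24 374 400 mm⁴
  top flange: d = 174 mm → contributes +111 494 187 mm⁴
Total I = 136 182 613 mm⁴.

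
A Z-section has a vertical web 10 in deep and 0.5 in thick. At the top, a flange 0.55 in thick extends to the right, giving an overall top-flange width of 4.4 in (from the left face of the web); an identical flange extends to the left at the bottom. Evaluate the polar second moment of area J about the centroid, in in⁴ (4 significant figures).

J ≈ 163.9 in⁴

Treat the section as a set of non-overlapping primitives; coordinates are from the bounding-box lower-left.
Web: 0.5 × 10, A = 5 in², y = 5 in, Ī = 41.6667 in⁴.
Top flange (beyond web): 3.9 × 0.55, A = 2.145 in², y = 9.725 in, Ī = 0.0540719 in⁴.
Bottom flange (beyond web): 3.9 × 0.55, A = 2.145 in², y = 0.275 in, Ī = 0.0540719 in⁴.
Centroid: ȳ = ΣA·y / ΣA = 5 in.
Transfer each piece to the centroidal x-axis using Ī + A·d² with d = y − 5:
  web: d = 0 in → contributes +41.6667 in⁴
  top flange (beyond web): d = 4.725 in → contributes +47.9425 in⁴
  bottom flange (beyond web): d = -4.725 in → contributes +47.9425 in⁴
Total I = 137.552 in⁴.
For the y-axis: x̄ = 4.15 in.
Repeating about the centroidal y-axis gives I_y = 26.3053 in⁴.
Polar second moment: J = I_x + I_y = 163.857 in⁴.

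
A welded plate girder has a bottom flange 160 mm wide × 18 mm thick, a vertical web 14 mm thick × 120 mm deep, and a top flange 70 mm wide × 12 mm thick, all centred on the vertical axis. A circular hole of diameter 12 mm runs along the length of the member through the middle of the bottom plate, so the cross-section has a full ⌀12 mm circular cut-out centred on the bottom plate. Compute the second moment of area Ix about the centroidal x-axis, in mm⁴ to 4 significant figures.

Ix ≈ 1.546 × 10⁷ mm⁴

Decompose the section into non-overlapping parts with the origin at the bottom-left of its bounding rectangle.
Bottom plate: 160 × 18, A = 2 880 mm², y = 9 mm, Ī = 77 760 mm⁴.
Web plate: 14 × 120, A = 1 680 mm², y = 78 mm, Ī = 2 016 000 mm⁴.
Top plate: 70 × 12, A = 840 mm², y = 144 mm, Ī = 10 080 mm⁴.
Hole (subtracted): ⌀12, A = 113.097 mm², y = 9 mm, Ī = 1017.88 mm⁴.
Centroid: ȳ = ΣA·y / ΣA = 52.3751 mm.
Transfer each piece to the centroidal x-axis using Ī + A·d² with d = y − 52.3751:
  bottom plate: d = -43.3751 mm → contributes +5 496 193 mm⁴
  web plate: d = 25.6249 mm → contributes +3 119 147 mm⁴
  top plate: d = 91.6249 mm → contributes +7 061 981 mm⁴
  hole: d = -43.3751 mm → contributes −213 799 mm⁴
Total I = 15 463 521 mm⁴.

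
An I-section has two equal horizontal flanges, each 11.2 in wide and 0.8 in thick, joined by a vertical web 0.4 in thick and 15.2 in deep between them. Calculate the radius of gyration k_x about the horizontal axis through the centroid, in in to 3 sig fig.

Treat the section as a set of non-overlapping primitives; coordinates are from the bounding-box lower-left.
Bottom flange: 11.2 × 0.8, A = 8.96 in², y = 0.4 in, Ī = 0.47787 in⁴.
Web: 0.4 × 15.2, A = 6.08 in², y = 8.4 in, Ī = 117.06 in⁴.
Top flange: 11.2 × 0.8, A = 8.96 in², y = 16.4 in, Ī = 0.47787 in⁴.
By symmetry the centroid is at mid-height, ȳ = 8.4 in.
Transfer each piece to the horizontal axis through the centroid using Ī + A·d² with d = y − 8.4:
  bottom flange: d = -8 in → contributes +573.92 in⁴
  web: d = 0 in → contributes +117.06 in⁴
  top flange: d = 8 in → contributes +573.92 in⁴
Total I = 1264.9 in⁴.
Radius of gyration: k = √(I/A) = √(1264.9 / 24) = 7.2598 in.

k_x ≈ 7.26 in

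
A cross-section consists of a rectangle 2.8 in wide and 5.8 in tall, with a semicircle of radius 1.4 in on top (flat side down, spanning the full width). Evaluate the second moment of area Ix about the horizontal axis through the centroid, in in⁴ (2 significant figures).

Treat the section as a set of non-overlapping primitives; coordinates are from the bounding-box lower-left.
Rectangular body: 2.8 × 5.8, A = 16.24 in², y = 2.9 in, Ī = 45.53 in⁴.
Semicircular cap: semicircle r = 1.4, A = 3.079 in², y = 6.394 in, Ī = 0.4216 in⁴.
Centroid: ȳ = ΣA·y / ΣA = 3.457 in.
Transfer each piece to the horizontal axis through the centroid using Ī + A·d² with d = y − 3.457:
  rectangular body: d = -0.5569 in → contributes +50.56 in⁴
  semicircular cap: d = 2.937 in → contributes +26.98 in⁴
Total I = 77.55 in⁴.

Ix ≈ 78 in⁴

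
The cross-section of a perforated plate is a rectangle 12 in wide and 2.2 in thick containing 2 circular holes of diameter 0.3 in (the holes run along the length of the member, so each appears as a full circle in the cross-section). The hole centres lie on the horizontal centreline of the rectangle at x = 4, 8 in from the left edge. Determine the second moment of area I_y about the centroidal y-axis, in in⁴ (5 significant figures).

I_y ≈ 316.23 in⁴

Split into non-overlapping primitives; take the origin at the lower-left of the bounding box.
Plate: 12 × 2.2, A = 26.4 in², x = 6 in, Ī = 316.8 in⁴.
Hole 1 (subtracted): ⌀0.3, A = 0.07068583 in², x = 4 in, Ī = 0.0003976078 in⁴.
Hole 2 (subtracted): ⌀0.3, A = 0.07068583 in², x = 8 in, Ī = 0.0003976078 in⁴.
By symmetry the centroid is at mid-width, x̄ = 6 in.
Transfer each piece to the centroidal y-axis using Ī + A·d² with d = x − 6:
  plate: d = 0 in → contributes +316.8 in⁴
  hole 1: d = -2 in → contributes −0.2831409 in⁴
  hole 2: d = 2 in → contributes −0.2831409 in⁴
Total I = 316.2337 in⁴.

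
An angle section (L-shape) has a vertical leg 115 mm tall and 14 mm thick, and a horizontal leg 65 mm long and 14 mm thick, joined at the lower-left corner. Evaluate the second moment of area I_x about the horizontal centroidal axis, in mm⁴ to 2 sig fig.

Break the section into simple shapes (no overlaps), measuring from the bottom-left corner of the bounding box.
Vertical leg: 14 × 115, A = 1 610 mm², y = 57.5 mm, Ī = 1 774 354 mm⁴.
Horizontal leg (remainder): 51 × 14, A = 714 mm², y = 7 mm, Ī = 11 662 mm⁴.
Centroid: ȳ = ΣA·y / ΣA = 41.98 mm.
Transfer each piece to the horizontal centroidal axis using Ī + A·d² with d = y − 41.98:
  vertical leg: d = 15.52 mm → contributes +2 161 909 mm⁴
  horizontal leg (remainder): d = -34.98 mm → contributes +885 559 mm⁴
Total I = 3 047 468 mm⁴.

I_x ≈ 3.0 × 10⁶ mm⁴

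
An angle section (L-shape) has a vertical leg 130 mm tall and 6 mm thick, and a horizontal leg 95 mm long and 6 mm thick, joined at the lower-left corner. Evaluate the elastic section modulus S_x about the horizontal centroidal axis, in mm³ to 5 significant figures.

S_x ≈ 2.5706 × 10⁴ mm³

Decompose the section into non-overlapping parts with the origin at the bottom-left of its bounding rectangle.
Vertical leg: 6 × 130, A = 780 mm², y = 65 mm, Ī = 1 098 500 mm⁴.
Horizontal leg (remainder): 89 × 6, A = 534 mm², y = 3 mm, Ī = 1 602 mm⁴.
Centroid: ȳ = ΣA·y / ΣA = 39.80365 mm.
Transfer each piece to the horizontal centroidal axis using Ī + A·d² with d = y − 39.80365:
  vertical leg: d = 25.19635 mm → contributes +1 593 688 mm⁴
  horizontal leg (remainder): d = -36.80365 mm → contributes +724909.7 mm⁴
Total I = 2 318 597 mm⁴.
Extreme fibre distance c = 90.19635 mm; S = I/c = 25706.11 mm³.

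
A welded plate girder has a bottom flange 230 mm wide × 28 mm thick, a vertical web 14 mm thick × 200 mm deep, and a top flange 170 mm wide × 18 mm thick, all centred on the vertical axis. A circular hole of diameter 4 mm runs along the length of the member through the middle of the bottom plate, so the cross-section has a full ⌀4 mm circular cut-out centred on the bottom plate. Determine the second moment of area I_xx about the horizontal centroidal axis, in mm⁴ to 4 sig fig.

Split into non-overlapping primitives; take the origin at the lower-left of the bounding box.
Bottom plate: 230 × 28, A = 6 440 mm², y = 14 mm, Ī = 420 747 mm⁴.
Web plate: 14 × 200, A = 2 800 mm², y = 128 mm, Ī = 9 333 333 mm⁴.
Top plate: 170 × 18, A = 3 060 mm², y = 237 mm, Ī = 82 620 mm⁴.
Hole (subtracted): ⌀4, A = 12.5664 mm², y = 14 mm, Ī = 12.5664 mm⁴.
Centroid: ȳ = ΣA·y / ΣA = 95.5125 mm.
Transfer each piece to the horizontal centroidal axis using Ī + A·d² with d = y − 95.5125:
  bottom plate: d = -81.5125 mm → contributes +43 210 008 mm⁴
  web plate: d = 32.4875 mm → contributes +12 288 550 mm⁴
  top plate: d = 141.487 mm → contributes +61 339 841 mm⁴
  hole: d = -81.5125 mm → contributes −83507.2 mm⁴
Total I = 116 754 892 mm⁴.

I_xx ≈ 1.168 × 10⁸ mm⁴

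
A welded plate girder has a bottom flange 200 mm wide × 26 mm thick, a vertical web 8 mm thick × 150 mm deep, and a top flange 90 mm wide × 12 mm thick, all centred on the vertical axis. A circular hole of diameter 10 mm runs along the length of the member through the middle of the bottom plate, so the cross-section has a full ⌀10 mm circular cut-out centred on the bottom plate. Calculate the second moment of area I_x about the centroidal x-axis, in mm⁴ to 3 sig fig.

Break the section into simple shapes (no overlaps), measuring from the bottom-left corner of the bounding box.
Bottom plate: 200 × 26, A = 5 200 mm², y = 13 mm, Ī = 292 933 mm⁴.
Web plate: 8 × 150, A = 1 200 mm², y = 101 mm, Ī = 2 250 000 mm⁴.
Top plate: 90 × 12, A = 1 080 mm², y = 182 mm, Ī = 12 960 mm⁴.
Hole (subtracted): ⌀10, A = 78.54 mm², y = 13 mm, Ī = 490.87 mm⁴.
Centroid: ȳ = ΣA·y / ΣA = 51.927 mm.
Transfer each piece to the centroidal x-axis using Ī + A·d² with d = y − 51.927:
  bottom plate: d = -38.927 mm → contributes +8 172 736 mm⁴
  web plate: d = 49.073 mm → contributes +5 139 738 mm⁴
  top plate: d = 130.07 mm → contributes +18 285 337 mm⁴
  hole: d = -38.927 mm → contributes −119 506 mm⁴
Total I = 31 478 304 mm⁴.

I_x ≈ 3.15 × 10⁷ mm⁴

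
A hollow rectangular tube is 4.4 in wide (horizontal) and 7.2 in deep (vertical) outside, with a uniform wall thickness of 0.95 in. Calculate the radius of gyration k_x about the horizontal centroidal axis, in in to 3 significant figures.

Split into non-overlapping primitives; take the origin at the lower-left of the bounding box.
Outer rectangle: 4.4 × 7.2, A = 31.68 in², y = 3.6 in, Ī = 136.86 in⁴.
Inner void (subtracted): 2.5 × 5.3, A = 13.25 in², y = 3.6 in, Ī = 31.016 in⁴.
By symmetry the centroid is at mid-height, ȳ = 3.6 in.
All pieces are centred on the horizontal centroidal axis, so I = ΣĪ (holes subtracted) = 105.84 in⁴.
Radius of gyration: k = √(I/A) = √(105.84 / 18.43) = 2.3964 in.

k_x ≈ 2.40 in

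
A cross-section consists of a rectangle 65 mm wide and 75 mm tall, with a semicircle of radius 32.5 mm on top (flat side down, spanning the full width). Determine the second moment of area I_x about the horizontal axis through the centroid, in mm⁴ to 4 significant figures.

I_x ≈ 5.664 × 10⁶ mm⁴

Split into non-overlapping primitives; take the origin at the lower-left of the bounding box.
Rectangular body: 65 × 75, A = 4 875 mm², y = 37.5 mm, Ī = 2 285 156 mm⁴.
Semicircular cap: semicircle r = 32.5, A = 1659.15 mm², y = 88.7934 mm, Ī = 122 452 mm⁴.
Centroid: ȳ = ΣA·y / ΣA = 50.5244 mm.
Transfer each piece to the horizontal axis through the centroid using Ī + A·d² with d = y − 50.5244:
  rectangular body: d = -13.0244 mm → contributes +3 112 132 mm⁴
  semicircular cap: d = 38.269 mm → contributes +2 552 308 mm⁴
Total I = 5 664 440 mm⁴.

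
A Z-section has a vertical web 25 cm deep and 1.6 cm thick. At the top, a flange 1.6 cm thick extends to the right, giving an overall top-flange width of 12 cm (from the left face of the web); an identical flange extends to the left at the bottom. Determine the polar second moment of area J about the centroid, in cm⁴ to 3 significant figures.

J ≈ 8150 cm⁴

Treat the section as a set of non-overlapping primitives; coordinates are from the bounding-box lower-left.
Web: 1.6 × 25, A = 40 cm², y = 12.5 cm, Ī = 2083.3 cm⁴.
Top flange (beyond web): 10.4 × 1.6, A = 16.64 cm², y = 24.2 cm, Ī = 3.5499 cm⁴.
Bottom flange (beyond web): 10.4 × 1.6, A = 16.64 cm², y = 0.8 cm, Ī = 3.5499 cm⁴.
Centroid: ȳ = ΣA·y / ΣA = 12.5 cm.
Transfer each piece to the centroidal x-axis using Ī + A·d² with d = y − 12.5:
  web: d = 0 cm → contributes +2083.3 cm⁴
  top flange (beyond web): d = 11.7 cm → contributes +2281.4 cm⁴
  bottom flange (beyond web): d = -11.7 cm → contributes +2281.4 cm⁴
Total I = 6646.1 cm⁴.
For the y-axis: x̄ = 11.2 cm.
Repeating about the centroidal y-axis gives I_y = 1506.6 cm⁴.
Polar second moment: J = I_x + I_y = 8152.7 cm⁴.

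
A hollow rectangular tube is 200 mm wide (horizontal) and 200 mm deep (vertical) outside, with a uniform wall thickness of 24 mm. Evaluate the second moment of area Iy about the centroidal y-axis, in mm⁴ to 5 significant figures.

Iy ≈ 8.8850 × 10⁷ mm⁴

Decompose the section into non-overlapping parts with the origin at the bottom-left of its bounding rectangle.
Outer rectangle: 200 × 200, A = 40 000 mm², x = 100 mm, Ī = 133 333 333 mm⁴.
Inner void (subtracted): 152 × 152, A = 23 104 mm², x = 100 mm, Ī = 44 482 901 mm⁴.
By symmetry the centroid is at mid-width, x̄ = 100 mm.
All pieces are centred on the centroidal y-axis, so I = ΣĪ (holes subtracted) = 88 850 432 mm⁴.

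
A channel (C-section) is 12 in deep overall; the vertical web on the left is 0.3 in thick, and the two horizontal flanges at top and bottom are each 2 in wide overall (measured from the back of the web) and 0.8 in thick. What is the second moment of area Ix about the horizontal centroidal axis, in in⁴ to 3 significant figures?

Ix ≈ 129 in⁴

Treat the section as a set of non-overlapping primitives; coordinates are from the bounding-box lower-left.
Web: 0.3 × 12, A = 3.6 in², y = 6 in, Ī = 43.2 in⁴.
Top flange (beyond web): 1.7 × 0.8, A = 1.36 in², y = 11.6 in, Ī = 0.072533 in⁴.
Bottom flange (beyond web): 1.7 × 0.8, A = 1.36 in², y = 0.4 in, Ī = 0.072533 in⁴.
By symmetry the centroid is at mid-height, ȳ = 6 in.
Transfer each piece to the horizontal centroidal axis using Ī + A·d² with d = y − 6:
  web: d = 0 in → contributes +43.2 in⁴
  top flange (beyond web): d = 5.6 in → contributes +42.722 in⁴
  bottom flange (beyond web): d = -5.6 in → contributes +42.722 in⁴
Total I = 128.64 in⁴.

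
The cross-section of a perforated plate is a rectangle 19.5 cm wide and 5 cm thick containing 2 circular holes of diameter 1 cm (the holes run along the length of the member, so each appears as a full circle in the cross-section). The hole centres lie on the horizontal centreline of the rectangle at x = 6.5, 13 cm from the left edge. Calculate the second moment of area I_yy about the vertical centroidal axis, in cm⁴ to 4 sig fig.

I_yy ≈ 3073 cm⁴

Break the section into simple shapes (no overlaps), measuring from the bottom-left corner of the bounding box.
Plate: 19.5 × 5, A = 97.5 cm², x = 9.75 cm, Ī = 3089.53 cm⁴.
Hole 1 (subtracted): ⌀1, A = 0.785398 cm², x = 6.5 cm, Ī = 0.0490874 cm⁴.
Hole 2 (subtracted): ⌀1, A = 0.785398 cm², x = 13 cm, Ī = 0.0490874 cm⁴.
By symmetry the centroid is at mid-width, x̄ = 9.75 cm.
Transfer each piece to the vertical centroidal axis using Ī + A·d² with d = x − 9.75:
  plate: d = 0 cm → contributes +3089.53 cm⁴
  hole 1: d = -3.25 cm → contributes −8.34486 cm⁴
  hole 2: d = 3.25 cm → contributes −8.34486 cm⁴
Total I = 3072.84 cm⁴.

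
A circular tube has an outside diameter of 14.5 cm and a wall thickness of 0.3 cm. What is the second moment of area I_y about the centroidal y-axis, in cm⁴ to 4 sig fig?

I_y ≈ 337.5 cm⁴

Treat the section as a set of non-overlapping primitives; coordinates are from the bounding-box lower-left.
Outer circle: ⌀14.5, A = 165.13 cm², x = 7.25 cm, Ī = 2169.91 cm⁴.
Bore (subtracted): ⌀13.9, A = 151.747 cm², x = 7.25 cm, Ī = 1832.44 cm⁴.
By symmetry the centroid is at mid-width, x̄ = 7.25 cm.
All pieces are centred on the centroidal y-axis, so I = ΣĪ (holes subtracted) = 337.474 cm⁴.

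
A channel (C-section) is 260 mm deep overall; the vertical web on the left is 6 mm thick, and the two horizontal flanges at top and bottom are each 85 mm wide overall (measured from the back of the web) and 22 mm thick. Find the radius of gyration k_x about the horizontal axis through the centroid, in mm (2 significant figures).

Break the section into simple shapes (no overlaps), measuring from the bottom-left corner of the bounding box.
Web: 6 × 260, A = 1 560 mm², y = 130 mm, Ī = 8 788 000 mm⁴.
Top flange (beyond web): 79 × 22, A = 1 738 mm², y = 249 mm, Ī = 70 099 mm⁴.
Bottom flange (beyond web): 79 × 22, A = 1 738 mm², y = 11 mm, Ī = 70 099 mm⁴.
By symmetry the centroid is at mid-height, ȳ = 130 mm.
Transfer each piece to the horizontal axis through the centroid using Ī + A·d² with d = y − 130:
  web: d = 0 mm → contributes +8 788 000 mm⁴
  top flange (beyond web): d = 119 mm → contributes +24 681 917 mm⁴
  bottom flange (beyond web): d = -119 mm → contributes +24 681 917 mm⁴
Total I = 58 151 835 mm⁴.
Radius of gyration: k = √(I/A) = √(58 151 835 / 5 036) = 107.5 mm.

k_x ≈ 110 mm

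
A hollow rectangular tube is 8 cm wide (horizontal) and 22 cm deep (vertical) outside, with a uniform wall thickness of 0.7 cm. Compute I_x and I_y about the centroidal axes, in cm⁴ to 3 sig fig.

Split into non-overlapping primitives; take the origin at the lower-left of the bounding box.
Outer rectangle: 8 × 22, A = 176 cm², y = 11 cm, Ī = 7098.7 cm⁴.
Inner void (subtracted): 6.6 × 20.6, A = 135.96 cm², y = 11 cm, Ī = 4 808 cm⁴.
By symmetry the centroid is at mid-height, ȳ = 11 cm.
All pieces are centred on the centroidal x-axis, so I = ΣĪ (holes subtracted) = 2290.7 cm⁴.
Repeating about the centroidal y-axis gives I_y = 445.13 cm⁴.

I_x ≈ 2290 cm⁴, I_y ≈ 445 cm⁴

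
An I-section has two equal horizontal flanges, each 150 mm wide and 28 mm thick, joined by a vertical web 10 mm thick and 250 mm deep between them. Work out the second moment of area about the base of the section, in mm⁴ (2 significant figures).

Treat the section as a set of non-overlapping primitives; coordinates are from the bounding-box lower-left.
Bottom flange: 150 × 28, A = 4 200 mm², y = 14 mm, Ī = 274 400 mm⁴.
Web: 10 × 250, A = 2 500 mm², y = 153 mm, Ī = 13 020 833 mm⁴.
Top flange: 150 × 28, A = 4 200 mm², y = 292 mm, Ī = 274 400 mm⁴.
Transfer each piece to a horizontal axis along the bottom face using Ī + A·d² with d = y − 0:
  bottom flange: d = 14 mm → contributes +1 097 600 mm⁴
  web: d = 153 mm → contributes +71 543 333 mm⁴
  top flange: d = 292 mm → contributes +358 383 200 mm⁴
Total I = 431 024 133 mm⁴.

I_base ≈ 4.3 × 10⁸ mm⁴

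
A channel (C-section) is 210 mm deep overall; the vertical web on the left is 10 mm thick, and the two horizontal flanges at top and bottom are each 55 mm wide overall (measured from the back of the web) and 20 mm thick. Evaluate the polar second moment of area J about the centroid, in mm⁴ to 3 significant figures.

Break the section into simple shapes (no overlaps), measuring from the bottom-left corner of the bounding box.
Web: 10 × 210, A = 2 100 mm², y = 105 mm, Ī = 7 717 500 mm⁴.
Top flange (beyond web): 45 × 20, A = 900 mm², y = 200 mm, Ī = 30 000 mm⁴.
Bottom flange (beyond web): 45 × 20, A = 900 mm², y = 10 mm, Ī = 30 000 mm⁴.
By symmetry the centroid is at mid-height, ȳ = 105 mm.
Transfer each piece to the centroidal x-axis using Ī + A·d² with d = y − 105:
  web: d = 0 mm → contributes +7 717 500 mm⁴
  top flange (beyond web): d = 95 mm → contributes +8 152 500 mm⁴
  bottom flange (beyond web): d = -95 mm → contributes +8 152 500 mm⁴
Total I = 24 022 500 mm⁴.
For the y-axis: x̄ = 17.692 mm.
Repeating about the centroidal y-axis gives I_y = 1 054 231 mm⁴.
Polar second moment: J = I_x + I_y = 25 076 731 mm⁴.

J ≈ 2.51 × 10⁷ mm⁴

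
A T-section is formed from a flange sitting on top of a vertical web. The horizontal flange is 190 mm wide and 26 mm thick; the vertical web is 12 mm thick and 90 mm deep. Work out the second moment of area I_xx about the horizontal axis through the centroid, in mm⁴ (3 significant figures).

Treat the section as a set of non-overlapping primitives; coordinates are from the bounding-box lower-left.
Flange: 190 × 26, A = 4 940 mm², y = 103 mm, Ī = 278 287 mm⁴.
Web: 12 × 90, A = 1 080 mm², y = 45 mm, Ī = 729 000 mm⁴.
Centroid: ȳ = ΣA·y / ΣA = 92.595 mm.
Transfer each piece to the horizontal axis through the centroid using Ī + A·d² with d = y − 92.595:
  flange: d = 10.405 mm → contributes +813 143 mm⁴
  web: d = -47.595 mm → contributes +3 175 474 mm⁴
Total I = 3 988 618 mm⁴.

I_xx ≈ 3.99 × 10⁶ mm⁴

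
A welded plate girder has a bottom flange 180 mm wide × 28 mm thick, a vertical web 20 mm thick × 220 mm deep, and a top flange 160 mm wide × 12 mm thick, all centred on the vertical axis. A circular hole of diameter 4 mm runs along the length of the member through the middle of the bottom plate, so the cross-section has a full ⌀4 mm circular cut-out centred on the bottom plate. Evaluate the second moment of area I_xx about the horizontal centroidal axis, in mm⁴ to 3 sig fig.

I_xx ≈ 1.07 × 10⁸ mm⁴

Decompose the section into non-overlapping parts with the origin at the bottom-left of its bounding rectangle.
Bottom plate: 180 × 28, A = 5 040 mm², y = 14 mm, Ī = 329 280 mm⁴.
Web plate: 20 × 220, A = 4 400 mm², y = 138 mm, Ī = 17 746 667 mm⁴.
Top plate: 160 × 12, A = 1 920 mm², y = 254 mm, Ī = 23 040 mm⁴.
Hole (subtracted): ⌀4, A = 12.566 mm², y = 14 mm, Ī = 12.566 mm⁴.
Centroid: ȳ = ΣA·y / ΣA = 102.69 mm.
Transfer each piece to the horizontal centroidal axis using Ī + A·d² with d = y − 102.69:
  bottom plate: d = -88.69 mm → contributes +39 973 191 mm⁴
  web plate: d = 35.31 mm → contributes +23 232 676 mm⁴
  top plate: d = 151.31 mm → contributes +43 981 094 mm⁴
  hole: d = -88.69 mm → contributes −98 858 mm⁴
Total I = 107 088 103 mm⁴.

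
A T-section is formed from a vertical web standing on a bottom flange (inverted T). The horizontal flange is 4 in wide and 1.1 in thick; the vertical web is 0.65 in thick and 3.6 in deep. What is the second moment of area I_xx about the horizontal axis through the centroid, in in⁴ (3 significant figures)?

I_xx ≈ 11.4 in⁴

Treat the section as a set of non-overlapping primitives; coordinates are from the bounding-box lower-left.
Flange: 4 × 1.1, A = 4.4 in², y = 0.55 in, Ī = 0.44367 in⁴.
Web: 0.65 × 3.6, A = 2.34 in², y = 2.9 in, Ī = 2.5272 in⁴.
Centroid: ȳ = ΣA·y / ΣA = 1.3659 in.
Transfer each piece to the horizontal axis through the centroid using Ī + A·d² with d = y − 1.3659:
  flange: d = -0.81588 in → contributes +3.3725 in⁴
  web: d = 1.5341 in → contributes +8.0345 in⁴
Total I = 11.407 in⁴.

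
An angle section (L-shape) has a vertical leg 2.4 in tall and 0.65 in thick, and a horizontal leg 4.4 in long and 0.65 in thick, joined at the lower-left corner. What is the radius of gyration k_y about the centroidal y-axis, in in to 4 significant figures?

k_y ≈ 1.371 in

Break the section into simple shapes (no overlaps), measuring from the bottom-left corner of the bounding box.
Vertical leg: 0.65 × 2.4, A = 1.56 in², x = 0.325 in, Ī = 0.054925 in⁴.
Horizontal leg (remainder): 3.75 × 0.65, A = 2.4375 in², x = 2.525 in, Ī = 2.85645 in⁴.
Centroid: x̄ = ΣA·x / ΣA = 1.66646 in.
Transfer each piece to the centroidal y-axis using Ī + A·d² with d = x − 1.66646:
  vertical leg: d = -1.34146 in → contributes +2.86218 in⁴
  horizontal leg (remainder): d = 0.858537 in → contributes +4.65309 in⁴
Total I = 7.51527 in⁴.
Radius of gyration: k = √(I/A) = √(7.51527 / 3.9975) = 1.37113 in.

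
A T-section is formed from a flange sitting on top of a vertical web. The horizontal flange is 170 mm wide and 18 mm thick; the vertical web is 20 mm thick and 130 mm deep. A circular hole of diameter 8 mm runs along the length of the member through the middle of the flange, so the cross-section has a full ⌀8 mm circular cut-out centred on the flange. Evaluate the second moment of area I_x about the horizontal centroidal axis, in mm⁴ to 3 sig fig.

Decompose the section into non-overlapping parts with the origin at the bottom-left of its bounding rectangle.
Flange: 170 × 18, A = 3 060 mm², y = 139 mm, Ī = 82 620 mm⁴.
Web: 20 × 130, A = 2 600 mm², y = 65 mm, Ī = 3 661 667 mm⁴.
Hole (subtracted): ⌀8, A = 50.265 mm², y = 139 mm, Ī = 201.06 mm⁴.
Centroid: ȳ = ΣA·y / ΣA = 104.7 mm.
Transfer each piece to the horizontal centroidal axis using Ī + A·d² with d = y − 104.7:
  flange: d = 34.298 mm → contributes +3 682 160 mm⁴
  web: d = -39.702 mm → contributes +7 760 012 mm⁴
  hole: d = 34.298 mm → contributes −59 329 mm⁴
Total I = 11 382 842 mm⁴.

I_x ≈ 1.14 × 10⁷ mm⁴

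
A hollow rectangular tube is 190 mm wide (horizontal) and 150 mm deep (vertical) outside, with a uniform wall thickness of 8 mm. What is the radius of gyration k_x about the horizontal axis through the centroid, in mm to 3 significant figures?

k_x ≈ 59.8 mm

Break the section into simple shapes (no overlaps), measuring from the bottom-left corner of the bounding box.
Outer rectangle: 190 × 150, A = 28 500 mm², y = 75 mm, Ī = 53 437 500 mm⁴.
Inner void (subtracted): 174 × 134, A = 23 316 mm², y = 75 mm, Ī = 34 888 508 mm⁴.
By symmetry the centroid is at mid-height, ȳ = 75 mm.
All pieces are centred on the horizontal axis through the centroid, so I = ΣĪ (holes subtracted) = 18 548 992 mm⁴.
Radius of gyration: k = √(I/A) = √(18 548 992 / 5 184) = 59.817 mm.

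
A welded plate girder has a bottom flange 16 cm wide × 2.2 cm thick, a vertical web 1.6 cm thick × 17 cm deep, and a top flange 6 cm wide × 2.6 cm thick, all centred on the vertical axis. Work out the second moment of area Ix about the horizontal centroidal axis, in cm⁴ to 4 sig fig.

Ix ≈ 4981 cm⁴

Break the section into simple shapes (no overlaps), measuring from the bottom-left corner of the bounding box.
Bottom plate: 16 × 2.2, A = 35.2 cm², y = 1.1 cm, Ī = 14.1973 cm⁴.
Web plate: 1.6 × 17, A = 27.2 cm², y = 10.7 cm, Ī = 655.067 cm⁴.
Top plate: 6 × 2.6, A = 15.6 cm², y = 20.5 cm, Ī = 8.788 cm⁴.
Centroid: ȳ = ΣA·y / ΣA = 8.32769 cm.
Transfer each piece to the horizontal centroidal axis using Ī + A·d² with d = y − 8.32769:
  bottom plate: d = -7.22769 cm → contributes +1853.03 cm⁴
  web plate: d = 2.37231 cm → contributes +808.144 cm⁴
  top plate: d = 12.1723 cm → contributes +2320.16 cm⁴
Total I = 4981.34 cm⁴.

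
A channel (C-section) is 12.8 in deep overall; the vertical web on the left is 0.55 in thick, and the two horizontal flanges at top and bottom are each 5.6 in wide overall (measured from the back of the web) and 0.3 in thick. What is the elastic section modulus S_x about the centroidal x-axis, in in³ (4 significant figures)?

Treat the section as a set of non-overlapping primitives; coordinates are from the bounding-box lower-left.
Web: 0.55 × 12.8, A = 7.04 in², y = 6.4 in, Ī = 96.1195 in⁴.
Top flange (beyond web): 5.05 × 0.3, A = 1.515 in², y = 12.65 in, Ī = 0.0113625 in⁴.
Bottom flange (beyond web): 5.05 × 0.3, A = 1.515 in², y = 0.15 in, Ī = 0.0113625 in⁴.
By symmetry the centroid is at mid-height, ȳ = 6.4 in.
Transfer each piece to the centroidal x-axis using Ī + A·d² with d = y − 6.4:
  web: d = 0 in → contributes +96.1195 in⁴
  top flange (beyond web): d = 6.25 in → contributes +59.1911 in⁴
  bottom flange (beyond web): d = -6.25 in → contributes +59.1911 in⁴
Total I = 214.502 in⁴.
Extreme fibre distance c = 6.4 in; S = I/c = 33.5159 in³.

S_x ≈ 33.52 in³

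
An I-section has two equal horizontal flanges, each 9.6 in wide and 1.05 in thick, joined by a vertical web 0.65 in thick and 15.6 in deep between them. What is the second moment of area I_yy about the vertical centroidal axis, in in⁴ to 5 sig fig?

I_yy ≈ 155.19 in⁴

Split into non-overlapping primitives; take the origin at the lower-left of the bounding box.
Bottom flange: 9.6 × 1.05, A = 10.08 in², x = 4.8 in, Ī = 77.4144 in⁴.
Web: 0.65 × 15.6, A = 10.14 in², x = 4.8 in, Ī = 0.3570125 in⁴.
Top flange: 9.6 × 1.05, A = 10.08 in², x = 4.8 in, Ī = 77.4144 in⁴.
By symmetry the centroid is at mid-width, x̄ = 4.8 in.
All pieces are centred on the vertical centroidal axis, so I = ΣĪ = 155.1858 in⁴.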